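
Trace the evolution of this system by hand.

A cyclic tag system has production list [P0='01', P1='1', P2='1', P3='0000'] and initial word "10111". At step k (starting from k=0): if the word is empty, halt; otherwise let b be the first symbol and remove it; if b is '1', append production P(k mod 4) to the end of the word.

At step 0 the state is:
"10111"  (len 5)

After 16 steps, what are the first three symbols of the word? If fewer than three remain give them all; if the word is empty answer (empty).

000

step 0: "10111"  (len 5)
step 1: "011101"  (len 6)
step 2: "11101"  (len 5)
step 3: "11011"  (len 5)
step 4: "10110000"  (len 8)
step 5: "011000001"  (len 9)
step 6: "11000001"  (len 8)
step 7: "10000011"  (len 8)
step 8: "00000110000"  (len 11)
step 9: "0000110000"  (len 10)
step 10: "000110000"  (len 9)
step 11: "00110000"  (len 8)
step 12: "0110000"  (len 7)
step 13: "110000"  (len 6)
step 14: "100001"  (len 6)
step 15: "000011"  (len 6)
step 16: "00011"  (len 5)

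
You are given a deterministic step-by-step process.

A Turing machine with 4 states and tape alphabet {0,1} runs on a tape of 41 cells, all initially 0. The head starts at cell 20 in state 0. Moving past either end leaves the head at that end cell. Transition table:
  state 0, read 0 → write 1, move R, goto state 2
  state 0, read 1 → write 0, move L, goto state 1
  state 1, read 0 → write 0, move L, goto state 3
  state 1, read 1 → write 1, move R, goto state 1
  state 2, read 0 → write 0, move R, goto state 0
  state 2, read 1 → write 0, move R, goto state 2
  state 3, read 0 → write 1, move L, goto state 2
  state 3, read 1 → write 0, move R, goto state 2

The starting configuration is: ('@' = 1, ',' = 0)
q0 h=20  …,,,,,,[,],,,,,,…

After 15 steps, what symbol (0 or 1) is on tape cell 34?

1

step 0: q0 h=20  …,,,,,,[,],,,,,,…
step 1: q2 h=21  …,,,,,@[,],,,,,,…
step 2: q0 h=22  …,,,,@,[,],,,,,,…
step 3: q2 h=23  …,,,@,@[,],,,,,,…
step 4: q0 h=24  …,,@,@,[,],,,,,,…
step 5: q2 h=25  …,@,@,@[,],,,,,,…
step 6: q0 h=26  …@,@,@,[,],,,,,,…
step 7: q2 h=27  …,@,@,@[,],,,,,,…
step 8: q0 h=28  …@,@,@,[,],,,,,,…
step 9: q2 h=29  …,@,@,@[,],,,,,,…
step 10: q0 h=30  …@,@,@,[,],,,,,,…
step 11: q2 h=31  …,@,@,@[,],,,,,,…
step 12: q0 h=32  …@,@,@,[,],,,,,,…
step 13: q2 h=33  …,@,@,@[,],,,,,,…
step 14: q0 h=34  …@,@,@,[,],,,,,,|
step 15: q2 h=35  …,@,@,@[,],,,,,|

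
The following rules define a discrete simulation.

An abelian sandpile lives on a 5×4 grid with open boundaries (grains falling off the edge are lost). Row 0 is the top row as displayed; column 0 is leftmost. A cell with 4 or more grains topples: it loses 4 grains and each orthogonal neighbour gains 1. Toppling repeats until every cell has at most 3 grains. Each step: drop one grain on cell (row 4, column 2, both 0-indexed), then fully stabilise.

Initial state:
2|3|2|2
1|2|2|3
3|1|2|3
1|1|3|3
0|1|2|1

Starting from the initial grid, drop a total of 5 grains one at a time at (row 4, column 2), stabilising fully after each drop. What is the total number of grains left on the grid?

36

t=0: 2|3|2|2
1|2|2|3
3|1|2|3
1|1|3|3
0|1|2|1
t=1: 2|3|2|2
1|2|2|3
3|1|2|3
1|1|3|3
0|1|3|1
t=2: 2|3|3|3
1|3|0|1
3|2|1|2
1|2|2|1
0|2|1|3
t=3: 2|3|3|3
1|3|0|1
3|2|1|2
1|2|2|1
0|2|2|3
t=4: 2|3|3|3
1|3|0|1
3|2|1|2
1|2|2|1
0|2|3|3
t=5: 2|3|3|3
1|3|0|1
3|2|1|2
1|2|3|2
0|3|1|0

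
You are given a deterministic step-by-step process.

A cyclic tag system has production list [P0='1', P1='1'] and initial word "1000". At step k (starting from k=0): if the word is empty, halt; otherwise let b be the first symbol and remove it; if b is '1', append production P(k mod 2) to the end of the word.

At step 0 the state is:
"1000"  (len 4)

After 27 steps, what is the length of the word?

gen 0: "1000"  (len 4)
gen 1: "0001"  (len 4)
gen 2: "001"  (len 3)
gen 3: "01"  (len 2)
gen 4: "1"  (len 1)
gen 5: "1"  (len 1)
gen 6: "1"  (len 1)
gen 7: "1"  (len 1)
gen 8: "1"  (len 1)
gen 9: "1"  (len 1)
gen 10: "1"  (len 1)
gen 11: "1"  (len 1)
gen 12: "1"  (len 1)
gen 13: "1"  (len 1)
gen 14: "1"  (len 1)
gen 15: "1"  (len 1)
gen 16: "1"  (len 1)
gen 17: "1"  (len 1)
gen 18: "1"  (len 1)
gen 19: "1"  (len 1)
gen 20: "1"  (len 1)
gen 21: "1"  (len 1)
gen 22: "1"  (len 1)
gen 23: "1"  (len 1)
gen 24: "1"  (len 1)
gen 25: "1"  (len 1)
gen 26: "1"  (len 1)
gen 27: "1"  (len 1)

1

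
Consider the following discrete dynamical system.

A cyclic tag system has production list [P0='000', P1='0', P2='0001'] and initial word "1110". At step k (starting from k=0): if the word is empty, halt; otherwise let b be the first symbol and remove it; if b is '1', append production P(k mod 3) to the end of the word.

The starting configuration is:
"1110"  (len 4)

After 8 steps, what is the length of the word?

k=0  "1110"  (len 4)
k=1  "110000"  (len 6)
k=2  "100000"  (len 6)
k=3  "000000001"  (len 9)
k=4  "00000001"  (len 8)
k=5  "0000001"  (len 7)
k=6  "000001"  (len 6)
k=7  "00001"  (len 5)
k=8  "0001"  (len 4)

4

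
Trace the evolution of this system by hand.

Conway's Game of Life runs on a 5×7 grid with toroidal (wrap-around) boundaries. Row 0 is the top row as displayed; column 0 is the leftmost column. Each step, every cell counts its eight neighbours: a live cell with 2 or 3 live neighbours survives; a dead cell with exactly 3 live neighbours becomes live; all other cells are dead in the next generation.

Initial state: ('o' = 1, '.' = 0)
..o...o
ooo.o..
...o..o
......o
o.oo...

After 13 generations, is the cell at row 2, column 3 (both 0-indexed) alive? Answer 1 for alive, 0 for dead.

0

[0] ..o...o
ooo.o..
...o..o
......o
o.oo...
[1] ......o
ooo..oo
.ooo.oo
o.oo..o
oooo..o
[2] ...o...
...oo..
.......
.......
...o.o.
[3] ..oo...
...oo..
.......
.......
....o..
[4] ..o....
..ooo..
.......
.......
...o...
[5] ..o.o..
..oo...
...o...
.......
.......
[6] ..o....
..o.o..
..oo...
.......
.......
[7] ...o...
.oo....
..oo...
.......
.......
[8] ..o....
.o.....
.ooo...
.......
.......
[9] .......
.o.o...
.oo....
..o....
.......
[10] .......
.o.....
.o.o...
.oo....
.......
[11] .......
..o....
oo.....
.oo....
.......
[12] .......
.o.....
o......
ooo....
.......
[13] .......
.......
o.o....
oo.....
.o.....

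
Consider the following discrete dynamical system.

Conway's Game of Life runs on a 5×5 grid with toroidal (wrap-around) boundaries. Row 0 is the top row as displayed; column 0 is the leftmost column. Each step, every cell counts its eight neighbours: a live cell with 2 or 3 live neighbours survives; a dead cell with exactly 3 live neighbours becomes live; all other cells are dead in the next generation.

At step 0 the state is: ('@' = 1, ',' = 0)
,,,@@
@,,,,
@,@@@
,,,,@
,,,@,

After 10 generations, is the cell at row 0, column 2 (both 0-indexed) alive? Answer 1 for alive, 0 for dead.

gen 0: ,,,@@
@,,,,
@,@@@
,,,,@
,,,@,
gen 1: ,,,@@
@@@,,
@@,@,
@,@,,
,,,@,
gen 2: @@,@@
,,,,,
,,,@,
@,@@,
,,@@,
gen 3: @@,@@
@,@@,
,,@@@
,@,,,
,,,,,
gen 4: @@,@,
,,,,,
@,,,@
,,@@,
,@@,@
gen 5: @@,@@
,@,,,
,,,@@
,,@,,
,,,,@
gen 6: ,@@@@
,@,,,
,,@@,
,,,,@
,@@,@
gen 7: ,,,,@
@@,,@
,,@@,
@@,,@
,@,,@
gen 8: ,@,@@
@@@,@
,,@@,
,@,,@
,@,@@
gen 9: ,,,,,
,,,,,
,,,,,
,@,,@
,@,,,
gen 10: ,,,,,
,,,,,
,,,,,
@,,,,
@,,,,

0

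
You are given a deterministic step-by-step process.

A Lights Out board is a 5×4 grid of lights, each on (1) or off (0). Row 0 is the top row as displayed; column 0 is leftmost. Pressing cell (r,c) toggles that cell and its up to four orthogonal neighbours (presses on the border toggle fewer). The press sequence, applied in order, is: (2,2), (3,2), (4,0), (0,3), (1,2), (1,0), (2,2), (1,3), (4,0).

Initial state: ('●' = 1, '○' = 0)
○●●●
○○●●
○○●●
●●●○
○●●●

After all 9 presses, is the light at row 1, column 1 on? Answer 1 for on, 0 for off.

gen 0: ○●●●
○○●●
○○●●
●●●○
○●●●
gen 1: ○●●●
○○○●
○●○○
●●○○
○●●●
gen 2: ○●●●
○○○●
○●●○
●○●●
○●○●
gen 3: ○●●●
○○○●
○●●○
○○●●
●○○●
gen 4: ○●○○
○○○○
○●●○
○○●●
●○○●
gen 5: ○●●○
○●●●
○●○○
○○●●
●○○●
gen 6: ●●●○
●○●●
●●○○
○○●●
●○○●
gen 7: ●●●○
●○○●
●○●●
○○○●
●○○●
gen 8: ●●●●
●○●○
●○●○
○○○●
●○○●
gen 9: ●●●●
●○●○
●○●○
●○○●
○●○●

0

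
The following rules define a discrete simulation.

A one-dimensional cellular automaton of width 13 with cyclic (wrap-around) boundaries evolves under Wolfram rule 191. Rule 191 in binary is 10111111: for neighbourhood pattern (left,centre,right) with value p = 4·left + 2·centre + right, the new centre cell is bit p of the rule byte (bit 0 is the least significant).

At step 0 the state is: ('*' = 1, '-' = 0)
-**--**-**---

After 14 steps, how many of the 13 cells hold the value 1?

10

[0] -**--**-**---
[1] **-***-**-***
[2] *-***-**-****
[3] -***-**-*****
[4] ***-**-*****-
[5] **-**-*****-*
[6] *-**-*****-**
[7] -**-*****-***
[8] **-*****-***-
[9] *-*****-***-*
[10] -*****-***-**
[11] *****-***-**-
[12] ****-***-**-*
[13] ***-***-**-**
[14] **-***-**-***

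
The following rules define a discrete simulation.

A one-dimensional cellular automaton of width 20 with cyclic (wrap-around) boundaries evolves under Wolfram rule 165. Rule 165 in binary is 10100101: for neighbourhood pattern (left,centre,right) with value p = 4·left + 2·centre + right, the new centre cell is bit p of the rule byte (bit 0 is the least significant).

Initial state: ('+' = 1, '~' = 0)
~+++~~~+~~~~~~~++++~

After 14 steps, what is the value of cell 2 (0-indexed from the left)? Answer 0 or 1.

1

k=0  ~+++~~~+~~~~~~~++++~
k=1  ~~+~~+~+~+++++~~++~~
k=2  +~+~~++++~+++~~~~~~+
k=3  ~++~~~++~+~+~~++++~~
k=4  ~~~~+~~~++++~~~++~~+
k=5  ~++~+~+~~++~~+~~~~~+
k=6  +~~++++~~~~~~+~+++~+
k=7  ~~~~++~~++++~++~+~+~
k=8  +++~~~~~~++~+~~++++~
k=9  ~+~~++++~~~++~~~++~+
k=10  ++~~~++~~+~~~~+~~~++
k=11  +~~+~~~~~+~++~+~+~~+
k=12  ~~~+~+++~++~~++++~~~
k=13  ++~++~+~+~~~~~++~~++
k=14  +~+~~++++~+++~~~~~~+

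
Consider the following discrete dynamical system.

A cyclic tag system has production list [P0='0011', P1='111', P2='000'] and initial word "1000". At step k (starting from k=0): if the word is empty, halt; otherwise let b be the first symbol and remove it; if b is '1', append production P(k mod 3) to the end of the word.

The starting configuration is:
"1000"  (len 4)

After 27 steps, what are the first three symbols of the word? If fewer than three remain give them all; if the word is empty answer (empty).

100

t=0: "1000"  (len 4)
t=1: "0000011"  (len 7)
t=2: "000011"  (len 6)
t=3: "00011"  (len 5)
t=4: "0011"  (len 4)
t=5: "011"  (len 3)
t=6: "11"  (len 2)
t=7: "10011"  (len 5)
t=8: "0011111"  (len 7)
t=9: "011111"  (len 6)
t=10: "11111"  (len 5)
t=11: "1111111"  (len 7)
t=12: "111111000"  (len 9)
t=13: "111110000011"  (len 12)
t=14: "11110000011111"  (len 14)
t=15: "1110000011111000"  (len 16)
t=16: "1100000111110000011"  (len 19)
t=17: "100000111110000011111"  (len 21)
t=18: "00000111110000011111000"  (len 23)
t=19: "0000111110000011111000"  (len 22)
t=20: "000111110000011111000"  (len 21)
t=21: "00111110000011111000"  (len 20)
t=22: "0111110000011111000"  (len 19)
t=23: "111110000011111000"  (len 18)
t=24: "11110000011111000000"  (len 20)
t=25: "11100000111110000000011"  (len 23)
t=26: "1100000111110000000011111"  (len 25)
t=27: "100000111110000000011111000"  (len 27)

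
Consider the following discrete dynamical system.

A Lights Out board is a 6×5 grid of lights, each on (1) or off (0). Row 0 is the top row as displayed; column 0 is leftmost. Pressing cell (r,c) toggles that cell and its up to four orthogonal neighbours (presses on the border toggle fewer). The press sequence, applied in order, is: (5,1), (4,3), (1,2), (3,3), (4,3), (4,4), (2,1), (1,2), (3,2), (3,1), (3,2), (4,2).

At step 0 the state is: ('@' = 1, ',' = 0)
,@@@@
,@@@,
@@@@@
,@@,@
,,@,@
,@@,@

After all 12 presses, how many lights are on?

[0] ,@@@@
,@@@,
@@@@@
,@@,@
,,@,@
,@@,@
[1] ,@@@@
,@@@,
@@@@@
,@@,@
,@@,@
@,,,@
[2] ,@@@@
,@@@,
@@@@@
,@@@@
,@,@,
@,,@@
[3] ,@,@@
,,,,,
@@,@@
,@@@@
,@,@,
@,,@@
[4] ,@,@@
,,,,,
@@,,@
,@,,,
,@,,,
@,,@@
[5] ,@,@@
,,,,,
@@,,@
,@,@,
,@@@@
@,,,@
[6] ,@,@@
,,,,,
@@,,@
,@,@@
,@@,,
@,,,,
[7] ,@,@@
,@,,,
,,@,@
,,,@@
,@@,,
@,,,,
[8] ,@@@@
,,@@,
,,,,@
,,,@@
,@@,,
@,,,,
[9] ,@@@@
,,@@,
,,@,@
,@@,@
,@,,,
@,,,,
[10] ,@@@@
,,@@,
,@@,@
@,,,@
,,,,,
@,,,,
[11] ,@@@@
,,@@,
,@,,@
@@@@@
,,@,,
@,,,,
[12] ,@@@@
,,@@,
,@,,@
@@,@@
,@,@,
@,@,,

16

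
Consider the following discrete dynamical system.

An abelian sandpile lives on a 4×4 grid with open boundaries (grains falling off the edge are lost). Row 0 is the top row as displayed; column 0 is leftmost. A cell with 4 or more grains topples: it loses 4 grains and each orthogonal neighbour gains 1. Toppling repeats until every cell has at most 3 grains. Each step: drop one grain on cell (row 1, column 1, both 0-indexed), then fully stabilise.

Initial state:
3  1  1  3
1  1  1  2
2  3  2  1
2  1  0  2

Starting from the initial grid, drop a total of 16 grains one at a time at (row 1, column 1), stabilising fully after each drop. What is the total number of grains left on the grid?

[0] 3  1  1  3
1  1  1  2
2  3  2  1
2  1  0  2
[1] 3  1  1  3
1  2  1  2
2  3  2  1
2  1  0  2
[2] 3  1  1  3
1  3  1  2
2  3  2  1
2  1  0  2
[3] 3  2  1  3
2  1  2  2
3  0  3  1
2  2  0  2
[4] 3  2  1  3
2  2  2  2
3  0  3  1
2  2  0  2
[5] 3  2  1  3
2  3  2  2
3  0  3  1
2  2  0  2
[6] 3  3  1  3
3  0  3  2
3  1  3  1
2  2  0  2
[7] 3  3  1  3
3  1  3  2
3  1  3  1
2  2  0  2
[8] 3  3  1  3
3  2  3  2
3  1  3  1
2  2  0  2
[9] 3  3  1  3
3  3  3  2
3  1  3  1
2  2  0  2
[10] 1  2  3  3
3  0  2  3
1  1  1  2
3  3  1  2
[11] 1  2  3  3
3  1  2  3
1  1  1  2
3  3  1  2
[12] 1  2  3  3
3  2  2  3
1  1  1  2
3  3  1  2
[13] 1  2  3  3
3  3  2  3
1  1  1  2
3  3  1  2
[14] 2  3  3  3
0  1  3  3
2  2  1  2
3  3  1  2
[15] 2  3  3  3
0  2  3  3
2  2  1  2
3  3  1  2
[16] 2  3  3  3
0  3  3  3
2  2  1  2
3  3  1  2

36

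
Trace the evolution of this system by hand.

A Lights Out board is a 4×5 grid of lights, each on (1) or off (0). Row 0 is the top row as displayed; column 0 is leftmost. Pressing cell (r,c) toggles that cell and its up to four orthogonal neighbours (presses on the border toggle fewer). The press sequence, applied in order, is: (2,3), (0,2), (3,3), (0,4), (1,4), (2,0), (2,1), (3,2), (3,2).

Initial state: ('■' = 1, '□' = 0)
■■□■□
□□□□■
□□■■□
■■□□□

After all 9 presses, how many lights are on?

11

k=0  ■■□■□
□□□□■
□□■■□
■■□□□
k=1  ■■□■□
□□□■■
□□□□■
■■□■□
k=2  ■□■□□
□□■■■
□□□□■
■■□■□
k=3  ■□■□□
□□■■■
□□□■■
■■■□■
k=4  ■□■■■
□□■■□
□□□■■
■■■□■
k=5  ■□■■□
□□■□■
□□□■□
■■■□■
k=6  ■□■■□
■□■□■
■■□■□
□■■□■
k=7  ■□■■□
■■■□■
□□■■□
□□■□■
k=8  ■□■■□
■■■□■
□□□■□
□■□■■
k=9  ■□■■□
■■■□■
□□■■□
□□■□■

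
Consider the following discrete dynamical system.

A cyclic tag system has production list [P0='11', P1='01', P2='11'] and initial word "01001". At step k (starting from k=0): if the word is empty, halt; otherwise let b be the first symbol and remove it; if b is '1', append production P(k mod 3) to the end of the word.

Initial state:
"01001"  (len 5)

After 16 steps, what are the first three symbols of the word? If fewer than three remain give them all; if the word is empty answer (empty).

111

0) "01001"  (len 5)
1) "1001"  (len 4)
2) "00101"  (len 5)
3) "0101"  (len 4)
4) "101"  (len 3)
5) "0101"  (len 4)
6) "101"  (len 3)
7) "0111"  (len 4)
8) "111"  (len 3)
9) "1111"  (len 4)
10) "11111"  (len 5)
11) "111101"  (len 6)
12) "1110111"  (len 7)
13) "11011111"  (len 8)
14) "101111101"  (len 9)
15) "0111110111"  (len 10)
16) "111110111"  (len 9)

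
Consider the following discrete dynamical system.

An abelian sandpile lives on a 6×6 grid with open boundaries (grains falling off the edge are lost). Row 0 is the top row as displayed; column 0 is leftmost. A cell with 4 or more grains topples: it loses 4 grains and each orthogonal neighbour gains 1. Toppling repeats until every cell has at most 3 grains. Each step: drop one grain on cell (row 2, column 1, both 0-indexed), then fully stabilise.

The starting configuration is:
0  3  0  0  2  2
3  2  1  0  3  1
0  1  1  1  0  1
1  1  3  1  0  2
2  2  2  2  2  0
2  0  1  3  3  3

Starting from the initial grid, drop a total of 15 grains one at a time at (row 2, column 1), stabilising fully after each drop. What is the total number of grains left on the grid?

63

0) 0  3  0  0  2  2
3  2  1  0  3  1
0  1  1  1  0  1
1  1  3  1  0  2
2  2  2  2  2  0
2  0  1  3  3  3
1) 0  3  0  0  2  2
3  2  1  0  3  1
0  2  1  1  0  1
1  1  3  1  0  2
2  2  2  2  2  0
2  0  1  3  3  3
2) 0  3  0  0  2  2
3  2  1  0  3  1
0  3  1  1  0  1
1  1  3  1  0  2
2  2  2  2  2  0
2  0  1  3  3  3
3) 0  3  0  0  2  2
3  3  1  0  3  1
1  0  2  1  0  1
1  2  3  1  0  2
2  2  2  2  2  0
2  0  1  3  3  3
4) 0  3  0  0  2  2
3  3  1  0  3  1
1  1  2  1  0  1
1  2  3  1  0  2
2  2  2  2  2  0
2  0  1  3  3  3
5) 0  3  0  0  2  2
3  3  1  0  3  1
1  2  2  1  0  1
1  2  3  1  0  2
2  2  2  2  2  0
2  0  1  3  3  3
6) 0  3  0  0  2  2
3  3  1  0  3  1
1  3  2  1  0  1
1  2  3  1  0  2
2  2  2  2  2  0
2  0  1  3  3  3
7) 2  0  1  0  2  2
0  2  2  0  3  1
3  1  3  1  0  1
1  3  3  1  0  2
2  2  2  2  2  0
2  0  1  3  3  3
8) 2  0  1  0  2  2
0  2  2  0  3  1
3  2  3  1  0  1
1  3  3  1  0  2
2  2  2  2  2  0
2  0  1  3  3  3
9) 2  0  1  0  2  2
0  2  2  0  3  1
3  3  3  1  0  1
1  3  3  1  0  2
2  2  2  2  2  0
2  0  1  3  3  3
10) 2  0  1  0  2  2
1  3  3  0  3  1
0  3  1  2  0  1
3  1  1  2  0  2
2  3  3  2  2  0
2  0  1  3  3  3
11) 2  1  2  0  2  2
2  1  0  1  3  1
1  1  3  2  0  1
3  2  1  2  0  2
2  3  3  2  2  0
2  0  1  3  3  3
12) 2  1  2  0  2  2
2  1  0  1  3  1
1  2  3  2  0  1
3  2  1  2  0  2
2  3  3  2  2  0
2  0  1  3  3  3
13) 2  1  2  0  2  2
2  1  0  1  3  1
1  3  3  2  0  1
3  2  1  2  0  2
2  3  3  2  2  0
2  0  1  3  3  3
14) 2  1  2  0  2  2
2  2  1  1  3  1
2  1  0  3  0  1
3  3  2  2  0  2
2  3  3  2  2  0
2  0  1  3  3  3
15) 2  1  2  0  2  2
2  2  1  1  3  1
2  2  0  3  0  1
3  3  2  2  0  2
2  3  3  2  2  0
2  0  1  3  3  3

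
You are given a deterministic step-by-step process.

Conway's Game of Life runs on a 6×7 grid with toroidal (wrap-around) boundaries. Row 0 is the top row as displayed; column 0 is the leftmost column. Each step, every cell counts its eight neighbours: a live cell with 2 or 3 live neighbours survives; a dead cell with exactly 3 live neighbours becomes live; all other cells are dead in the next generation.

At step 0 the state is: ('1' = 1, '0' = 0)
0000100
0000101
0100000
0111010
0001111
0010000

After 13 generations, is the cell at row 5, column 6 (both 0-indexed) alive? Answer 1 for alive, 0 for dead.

0

t=0: 0000100
0000101
0100000
0111010
0001111
0010000
t=1: 0001010
0000010
1101110
1101011
0100011
0000000
t=2: 0000100
0011010
0101000
0001000
0110110
0000111
t=3: 0000001
0011000
0001000
0101000
0010001
0000001
t=4: 0000000
0011000
0001100
0001000
1010000
1000011
t=5: 0000001
0011100
0000100
0011100
1100000
1100001
t=6: 0111011
0001110
0000010
0111100
0001001
0100001
t=7: 0101001
0001000
0000010
0011110
0101110
0101101
t=8: 0001010
0010100
0010010
0010001
1100001
0100001
t=9: 0011110
0010110
0110010
0010011
0110011
0110011
t=10: 0000000
0000001
0110000
0001100
0001100
0000000
t=11: 0000000
0000000
0011000
0000100
0001100
0000000
t=12: 0000000
0000000
0001000
0010100
0001100
0000000
t=13: 0000000
0000000
0001000
0010100
0001100
0000000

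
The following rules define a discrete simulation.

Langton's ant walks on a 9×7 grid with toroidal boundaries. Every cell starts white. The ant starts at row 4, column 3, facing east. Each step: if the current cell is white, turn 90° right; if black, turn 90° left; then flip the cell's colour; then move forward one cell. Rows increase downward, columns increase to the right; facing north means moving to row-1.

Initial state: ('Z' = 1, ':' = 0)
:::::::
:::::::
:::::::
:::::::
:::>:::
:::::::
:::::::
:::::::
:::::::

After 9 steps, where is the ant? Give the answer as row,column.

0) :::::::
:::::::
:::::::
:::::::
:::>:::
:::::::
:::::::
:::::::
:::::::
1) :::::::
:::::::
:::::::
:::::::
:::Z:::
:::v:::
:::::::
:::::::
:::::::
2) :::::::
:::::::
:::::::
:::::::
:::Z:::
::<Z:::
:::::::
:::::::
:::::::
3) :::::::
:::::::
:::::::
:::::::
::^Z:::
::ZZ:::
:::::::
:::::::
:::::::
4) :::::::
:::::::
:::::::
:::::::
::Z>:::
::ZZ:::
:::::::
:::::::
:::::::
5) :::::::
:::::::
:::::::
:::^:::
::Z::::
::ZZ:::
:::::::
:::::::
:::::::
6) :::::::
:::::::
:::::::
:::Z>::
::Z::::
::ZZ:::
:::::::
:::::::
:::::::
7) :::::::
:::::::
:::::::
:::ZZ::
::Z:v::
::ZZ:::
:::::::
:::::::
:::::::
8) :::::::
:::::::
:::::::
:::ZZ::
::Z<Z::
::ZZ:::
:::::::
:::::::
:::::::
9) :::::::
:::::::
:::::::
:::^Z::
::ZZZ::
::ZZ:::
:::::::
:::::::
:::::::

3,3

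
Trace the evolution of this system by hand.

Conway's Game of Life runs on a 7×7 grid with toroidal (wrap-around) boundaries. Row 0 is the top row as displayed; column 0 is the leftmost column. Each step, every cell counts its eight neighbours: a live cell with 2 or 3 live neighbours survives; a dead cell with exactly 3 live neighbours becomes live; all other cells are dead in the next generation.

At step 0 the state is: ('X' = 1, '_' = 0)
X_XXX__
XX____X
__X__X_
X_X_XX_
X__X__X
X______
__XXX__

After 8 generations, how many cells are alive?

6

gen 0: X_XXX__
XX____X
__X__X_
X_X_XX_
X__X__X
X______
__XXX__
gen 1: X___XXX
X___XXX
__XXXX_
X_X_XX_
X__XXX_
XXX_X_X
__X_X__
gen 2: XX_____
XX_____
X_X____
__X____
_______
X_X___X
__X_X__
gen 3: X_X____
__X___X
X_X____
_X_____
_X_____
_X_X___
__XX__X
gen 4: X_X___X
X_XX__X
X_X____
XXX____
XX_____
XX_X___
X__X___
gen 5: __X____
__XX___
_______
__X___X
______X
______X
___X___
gen 6: __X____
__XX___
__XX___
_______
X____XX
_______
_______
gen 7: __XX___
_X_____
__XX___
______X
______X
______X
_______
gen 8: __X____
_X_____
__X____
_______
X____XX
_______
_______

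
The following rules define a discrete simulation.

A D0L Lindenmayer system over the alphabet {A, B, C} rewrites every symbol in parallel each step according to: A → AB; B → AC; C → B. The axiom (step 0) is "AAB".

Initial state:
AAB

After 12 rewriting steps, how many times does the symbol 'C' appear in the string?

793

gen 0: AAB
gen 1: ABABAC
gen 2: ABACABACABB
gen 3: ABACABBABACABBABACAC
gen 4: ABACABBABACACABACABBABACACABACABBABB
gen 5: ABACABBABACACABACABBABBABACABBABACACABACABBABBABACABBABACACABACAC
gen 6: ABACABBABACACABACABBABBABACABBABACACABACACABACABBABACACABACABBABBABACABBABACACABACACABACABBABACACABACABBABBABACABBABB
gen 7: ABACABBABACACABACABBABBABACABBABACACABACACABACABBABACACABA…CABBABACACABACABBABBABACABBABACACABACACABACABBABACACABACAC  (len 211)
gen 8: ABACABBABACACABACABBABBABACABBABACACABACACABACABBABACACABA…BACACABACABBABBABACABBABBABACABBABACACABACABBABBABACABBABB  (len 380)
gen 9: ABACABBABACACABACABBABBABACABBABACACABACACABACABBABACACABA…CABBABACACABACABBABBABACABBABACACABACACABACABBABACACABACAC  (len 685)
gen 10: ABACABBABACACABACABBABBABACABBABACACABACACABACABBABACACABA…BACACABACABBABBABACABBABBABACABBABACACABACABBABBABACABBABB  (len 1234)
gen 11: ABACABBABACACABACABBABBABACABBABACACABACACABACABBABACACABA…CABBABACACABACABBABBABACABBABACACABACACABACABBABACACABACAC  (len 2224)
gen 12: ABACABBABACACABACABBABBABACABBABACACABACACABACABBABACACABA…BACACABACABBABBABACABBABBABACABBABACACABACABBABBABACABBABB  (len 4007)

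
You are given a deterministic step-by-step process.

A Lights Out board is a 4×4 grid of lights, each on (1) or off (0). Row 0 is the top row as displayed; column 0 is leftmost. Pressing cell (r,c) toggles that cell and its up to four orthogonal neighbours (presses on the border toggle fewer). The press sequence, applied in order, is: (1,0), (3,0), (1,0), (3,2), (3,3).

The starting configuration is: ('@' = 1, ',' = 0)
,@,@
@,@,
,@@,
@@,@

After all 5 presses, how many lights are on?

9

k=0  ,@,@
@,@,
,@@,
@@,@
k=1  @@,@
,@@,
@@@,
@@,@
k=2  @@,@
,@@,
,@@,
,,,@
k=3  ,@,@
@,@,
@@@,
,,,@
k=4  ,@,@
@,@,
@@,,
,@@,
k=5  ,@,@
@,@,
@@,@
,@,@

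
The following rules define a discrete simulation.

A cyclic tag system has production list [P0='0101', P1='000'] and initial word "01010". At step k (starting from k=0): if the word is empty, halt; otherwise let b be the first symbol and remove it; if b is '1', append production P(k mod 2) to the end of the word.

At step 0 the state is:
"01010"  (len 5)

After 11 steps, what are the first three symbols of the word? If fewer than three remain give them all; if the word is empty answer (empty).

(empty)

[0] "01010"  (len 5)
[1] "1010"  (len 4)
[2] "010000"  (len 6)
[3] "10000"  (len 5)
[4] "0000000"  (len 7)
[5] "000000"  (len 6)
[6] "00000"  (len 5)
[7] "0000"  (len 4)
[8] "000"  (len 3)
[9] "00"  (len 2)
[10] "0"  (len 1)
[11] (halted — word empty)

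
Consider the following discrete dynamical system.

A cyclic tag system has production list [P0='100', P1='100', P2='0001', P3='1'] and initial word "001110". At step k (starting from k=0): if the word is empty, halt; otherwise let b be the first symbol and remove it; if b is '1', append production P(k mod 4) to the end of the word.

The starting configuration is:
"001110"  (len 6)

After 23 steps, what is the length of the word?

[0] "001110"  (len 6)
[1] "01110"  (len 5)
[2] "1110"  (len 4)
[3] "1100001"  (len 7)
[4] "1000011"  (len 7)
[5] "000011100"  (len 9)
[6] "00011100"  (len 8)
[7] "0011100"  (len 7)
[8] "011100"  (len 6)
[9] "11100"  (len 5)
[10] "1100100"  (len 7)
[11] "1001000001"  (len 10)
[12] "0010000011"  (len 10)
[13] "010000011"  (len 9)
[14] "10000011"  (len 8)
[15] "00000110001"  (len 11)
[16] "0000110001"  (len 10)
[17] "000110001"  (len 9)
[18] "00110001"  (len 8)
[19] "0110001"  (len 7)
[20] "110001"  (len 6)
[21] "10001100"  (len 8)
[22] "0001100100"  (len 10)
[23] "001100100"  (len 9)

9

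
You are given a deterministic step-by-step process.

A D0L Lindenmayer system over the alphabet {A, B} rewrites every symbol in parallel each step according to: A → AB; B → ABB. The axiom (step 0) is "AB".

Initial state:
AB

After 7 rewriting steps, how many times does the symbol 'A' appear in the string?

k=0  AB
k=1  ABABB
k=2  ABABBABABBABB
k=3  ABABBABABBABBABABBABABBABBABABBABB
k=4  ABABBABABBABBABABBABABBABBABABBABBABABBABABBABBABABBABABBABBABABBABBABABBABABBABBABABBABB
k=5  ABABBABABBABBABABBABABBABBABABBABBABABBABABBABBABABBABABBA…ABBABABBABABBABBABABBABABBABBABABBABBABABBABABBABBABABBABB  (len 233)
k=6  ABABBABABBABBABABBABABBABBABABBABBABABBABABBABBABABBABABBA…ABBABABBABABBABBABABBABABBABBABABBABBABABBABABBABBABABBABB  (len 610)
k=7  ABABBABABBABBABABBABABBABBABABBABBABABBABABBABBABABBABABBA…ABBABABBABABBABBABABBABABBABBABABBABBABABBABABBABBABABBABB  (len 1597)

610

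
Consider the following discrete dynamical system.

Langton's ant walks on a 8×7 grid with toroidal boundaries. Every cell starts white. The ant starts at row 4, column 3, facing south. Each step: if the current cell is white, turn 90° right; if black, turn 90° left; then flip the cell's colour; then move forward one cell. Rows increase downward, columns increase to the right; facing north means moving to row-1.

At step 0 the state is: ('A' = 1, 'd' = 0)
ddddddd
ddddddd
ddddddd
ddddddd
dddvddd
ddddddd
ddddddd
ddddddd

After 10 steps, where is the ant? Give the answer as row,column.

k=0  ddddddd
ddddddd
ddddddd
ddddddd
dddvddd
ddddddd
ddddddd
ddddddd
k=1  ddddddd
ddddddd
ddddddd
ddddddd
dd<Addd
ddddddd
ddddddd
ddddddd
k=2  ddddddd
ddddddd
ddddddd
dd^dddd
ddAAddd
ddddddd
ddddddd
ddddddd
k=3  ddddddd
ddddddd
ddddddd
ddA>ddd
ddAAddd
ddddddd
ddddddd
ddddddd
k=4  ddddddd
ddddddd
ddddddd
ddAAddd
ddAvddd
ddddddd
ddddddd
ddddddd
k=5  ddddddd
ddddddd
ddddddd
ddAAddd
ddAd>dd
ddddddd
ddddddd
ddddddd
k=6  ddddddd
ddddddd
ddddddd
ddAAddd
ddAdAdd
ddddvdd
ddddddd
ddddddd
k=7  ddddddd
ddddddd
ddddddd
ddAAddd
ddAdAdd
ddd<Add
ddddddd
ddddddd
k=8  ddddddd
ddddddd
ddddddd
ddAAddd
ddA^Add
dddAAdd
ddddddd
ddddddd
k=9  ddddddd
ddddddd
ddddddd
ddAAddd
ddAA>dd
dddAAdd
ddddddd
ddddddd
k=10  ddddddd
ddddddd
ddddddd
ddAA^dd
ddAAddd
dddAAdd
ddddddd
ddddddd

3,4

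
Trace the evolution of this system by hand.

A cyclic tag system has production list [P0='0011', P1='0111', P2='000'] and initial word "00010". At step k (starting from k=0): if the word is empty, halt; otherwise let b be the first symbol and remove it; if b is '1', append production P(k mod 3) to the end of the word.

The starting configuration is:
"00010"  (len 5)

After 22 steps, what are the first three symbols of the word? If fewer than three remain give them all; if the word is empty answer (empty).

t=0: "00010"  (len 5)
t=1: "0010"  (len 4)
t=2: "010"  (len 3)
t=3: "10"  (len 2)
t=4: "00011"  (len 5)
t=5: "0011"  (len 4)
t=6: "011"  (len 3)
t=7: "11"  (len 2)
t=8: "10111"  (len 5)
t=9: "0111000"  (len 7)
t=10: "111000"  (len 6)
t=11: "110000111"  (len 9)
t=12: "10000111000"  (len 11)
t=13: "00001110000011"  (len 14)
t=14: "0001110000011"  (len 13)
t=15: "001110000011"  (len 12)
t=16: "01110000011"  (len 11)
t=17: "1110000011"  (len 10)
t=18: "110000011000"  (len 12)
t=19: "100000110000011"  (len 15)
t=20: "000001100000110111"  (len 18)
t=21: "00001100000110111"  (len 17)
t=22: "0001100000110111"  (len 16)

000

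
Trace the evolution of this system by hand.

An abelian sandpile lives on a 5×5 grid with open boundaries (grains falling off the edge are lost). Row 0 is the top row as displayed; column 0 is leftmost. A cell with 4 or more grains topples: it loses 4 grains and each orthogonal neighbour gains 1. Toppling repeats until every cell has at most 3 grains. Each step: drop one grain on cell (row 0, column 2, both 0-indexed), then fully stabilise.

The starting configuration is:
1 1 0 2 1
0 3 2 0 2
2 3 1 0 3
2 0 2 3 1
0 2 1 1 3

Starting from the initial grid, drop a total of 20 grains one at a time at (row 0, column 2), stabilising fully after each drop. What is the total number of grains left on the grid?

gen 0: 1 1 0 2 1
0 3 2 0 2
2 3 1 0 3
2 0 2 3 1
0 2 1 1 3
gen 1: 1 1 1 2 1
0 3 2 0 2
2 3 1 0 3
2 0 2 3 1
0 2 1 1 3
gen 2: 1 1 2 2 1
0 3 2 0 2
2 3 1 0 3
2 0 2 3 1
0 2 1 1 3
gen 3: 1 1 3 2 1
0 3 2 0 2
2 3 1 0 3
2 0 2 3 1
0 2 1 1 3
gen 4: 1 2 0 3 1
0 3 3 0 2
2 3 1 0 3
2 0 2 3 1
0 2 1 1 3
gen 5: 1 2 1 3 1
0 3 3 0 2
2 3 1 0 3
2 0 2 3 1
0 2 1 1 3
gen 6: 1 2 2 3 1
0 3 3 0 2
2 3 1 0 3
2 0 2 3 1
0 2 1 1 3
gen 7: 1 2 3 3 1
0 3 3 0 2
2 3 1 0 3
2 0 2 3 1
0 2 1 1 3
gen 8: 2 0 3 0 2
1 2 1 2 2
3 0 3 0 3
2 1 2 3 1
0 2 1 1 3
gen 9: 2 1 0 1 2
1 2 2 2 2
3 0 3 0 3
2 1 2 3 1
0 2 1 1 3
gen 10: 2 1 1 1 2
1 2 2 2 2
3 0 3 0 3
2 1 2 3 1
0 2 1 1 3
gen 11: 2 1 2 1 2
1 2 2 2 2
3 0 3 0 3
2 1 2 3 1
0 2 1 1 3
gen 12: 2 1 3 1 2
1 2 2 2 2
3 0 3 0 3
2 1 2 3 1
0 2 1 1 3
gen 13: 2 2 0 2 2
1 2 3 2 2
3 0 3 0 3
2 1 2 3 1
0 2 1 1 3
gen 14: 2 2 1 2 2
1 2 3 2 2
3 0 3 0 3
2 1 2 3 1
0 2 1 1 3
gen 15: 2 2 2 2 2
1 2 3 2 2
3 0 3 0 3
2 1 2 3 1
0 2 1 1 3
gen 16: 2 2 3 2 2
1 2 3 2 2
3 0 3 0 3
2 1 2 3 1
0 2 1 1 3
gen 17: 2 3 1 3 2
1 3 1 3 2
3 1 0 1 3
2 1 3 3 1
0 2 1 1 3
gen 18: 2 3 2 3 2
1 3 1 3 2
3 1 0 1 3
2 1 3 3 1
0 2 1 1 3
gen 19: 2 3 3 3 2
1 3 1 3 2
3 1 0 1 3
2 1 3 3 1
0 2 1 1 3
gen 20: 3 1 3 1 3
2 1 0 1 3
3 2 1 2 3
2 1 3 3 1
0 2 1 1 3

46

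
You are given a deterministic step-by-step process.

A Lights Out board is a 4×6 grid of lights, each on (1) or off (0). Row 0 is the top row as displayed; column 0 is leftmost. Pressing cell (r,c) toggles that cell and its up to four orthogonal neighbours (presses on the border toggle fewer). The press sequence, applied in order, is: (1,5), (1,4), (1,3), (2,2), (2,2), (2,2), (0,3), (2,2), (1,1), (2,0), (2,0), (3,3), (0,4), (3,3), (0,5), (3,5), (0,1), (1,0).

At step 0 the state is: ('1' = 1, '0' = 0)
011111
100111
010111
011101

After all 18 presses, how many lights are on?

12

[0] 011111
100111
010111
011101
[1] 011110
100100
010110
011101
[2] 011100
100011
010100
011101
[3] 011000
101101
010000
011101
[4] 011000
100101
001100
010101
[5] 011000
101101
010000
011101
[6] 011000
100101
001100
010101
[7] 010110
100001
001100
010101
[8] 010110
101001
010000
011101
[9] 000110
010001
000000
011101
[10] 000110
110001
110000
111101
[11] 000110
010001
000000
011101
[12] 000110
010001
000100
010011
[13] 000001
010011
000100
010011
[14] 000001
010011
000000
011101
[15] 000010
010010
000000
011101
[16] 000010
010010
000001
011110
[17] 111010
000010
000001
011110
[18] 011010
110010
100001
011110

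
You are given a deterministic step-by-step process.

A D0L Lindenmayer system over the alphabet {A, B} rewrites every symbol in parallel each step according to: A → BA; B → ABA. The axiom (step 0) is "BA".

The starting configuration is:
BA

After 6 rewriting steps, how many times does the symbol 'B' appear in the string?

169

[0] BA
[1] ABABA
[2] BAABABAABABA
[3] ABABABAABABAABABABAABABAABABA
[4] BAABABAABABAABABABAABABAABABABAABABAABABAABABABAABABAABABABAABABAABABA
[5] ABABABAABABAABABABAABABAABABABAABABAABABAABABABAABABAABABA…ABABABAABABAABABABAABABAABABAABABABAABABAABABABAABABAABABA  (len 169)
[6] BAABABAABABAABABABAABABAABABABAABABAABABAABABABAABABAABABA…ABABABAABABAABABABAABABAABABAABABABAABABAABABABAABABAABABA  (len 408)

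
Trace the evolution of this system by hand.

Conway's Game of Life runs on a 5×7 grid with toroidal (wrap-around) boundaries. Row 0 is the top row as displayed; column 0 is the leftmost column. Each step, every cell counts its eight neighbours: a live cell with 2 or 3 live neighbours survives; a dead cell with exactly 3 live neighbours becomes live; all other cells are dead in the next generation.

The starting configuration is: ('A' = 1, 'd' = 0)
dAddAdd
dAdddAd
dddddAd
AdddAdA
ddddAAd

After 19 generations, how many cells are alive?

15

gen 0: dAddAdd
dAdddAd
dddddAd
AdddAdA
ddddAAd
gen 1: ddddAdd
ddddAAd
AdddAAd
ddddAdA
AddAAdA
gen 2: ddddddA
dddAddA
dddAddd
ddddddd
AddAAdA
gen 3: dddAAdA
ddddddd
ddddddd
dddAAdd
AddddAA
gen 4: AdddAdA
ddddddd
ddddddd
ddddAAA
AdddddA
gen 5: AddddAA
ddddddd
dddddAd
AddddAA
ddddAdd
gen 6: dddddAA
dddddAd
dddddAd
ddddAAA
ddddAdd
gen 7: ddddAAA
ddddAAd
ddddddd
ddddAdA
ddddAdd
gen 8: dddAddA
ddddAdA
ddddAdd
dddddAd
dddAAdA
gen 9: AddAddA
dddAAdd
ddddAdd
dddAdAd
dddAAdA
gen 10: AdAdddA
dddAAAd
dddddAd
dddAdAd
AdAAddA
gen 11: AdAdddd
dddAAAd
dddAdAA
ddAAdAd
AdAAAAd
gen 12: ddAdddd
ddAAdAd
ddddddA
dAddddd
dddddAd
gen 13: ddAAAdd
ddAAddd
ddAdddd
ddddddd
ddddddd
gen 14: ddAdAdd
dAddAdd
ddAAddd
ddddddd
dddAddd
gen 15: ddAdAdd
dAddAdd
ddAAddd
ddAAddd
dddAddd
gen 16: ddAdAdd
dAddAdd
dAddAdd
ddddAdd
ddddAdd
gen 17: ddddAAd
dAAdAAd
dddAAAd
dddAAAd
ddddAAd
gen 18: ddddddA
ddAdddA
ddddddA
ddddddA
ddddddA
gen 19: AddddAA
AddddAA
AddddAA
AddddAA
AddddAA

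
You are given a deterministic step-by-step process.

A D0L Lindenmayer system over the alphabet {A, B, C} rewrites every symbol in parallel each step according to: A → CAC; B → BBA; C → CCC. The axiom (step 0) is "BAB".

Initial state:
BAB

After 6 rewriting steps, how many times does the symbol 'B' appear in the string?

128

step 0: BAB
step 1: BBACACBBA
step 2: BBABBACACCCCCACCCCBBABBACAC
step 3: BBABBACACBBABBACACCCCCACCCCCCCCCCCCCCCCCACCCCCCCCCCCCCBBABBACACBBABBACACCCCCACCCC
step 4: BBABBACACBBABBACACCCCCACCCCBBABBACACBBABBACACCCCCACCCCCCCC…CCCCBBABBACACBBABBACACCCCCACCCCCCCCCCCCCCCCCACCCCCCCCCCCCC  (len 243)
step 5: BBABBACACBBABBACACCCCCACCCCBBABBACACBBABBACACCCCCACCCCCCCC…CCCCCCCCCCCCCCCCCACCCCCCCCCCCCCCCCCCCCCCCCCCCCCCCCCCCCCCCC  (len 729)
step 6: BBABBACACBBABBACACCCCCACCCCBBABBACACBBABBACACCCCCACCCCCCCC…CCCCCCCCCCCCCCCCCCCCCCCCCCCCCCCCCCCCCCCCCCCCCCCCCCCCCCCCCC  (len 2187)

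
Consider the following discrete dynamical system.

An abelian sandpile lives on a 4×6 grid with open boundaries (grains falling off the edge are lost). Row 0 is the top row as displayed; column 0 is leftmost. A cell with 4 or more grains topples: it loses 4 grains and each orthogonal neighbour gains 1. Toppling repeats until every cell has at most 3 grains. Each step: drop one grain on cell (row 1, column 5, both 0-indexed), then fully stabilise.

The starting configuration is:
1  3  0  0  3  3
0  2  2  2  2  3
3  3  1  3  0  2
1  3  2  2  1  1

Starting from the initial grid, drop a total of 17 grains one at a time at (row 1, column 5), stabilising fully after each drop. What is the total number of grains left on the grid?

47

t=0: 1  3  0  0  3  3
0  2  2  2  2  3
3  3  1  3  0  2
1  3  2  2  1  1
t=1: 1  3  0  1  1  1
0  2  2  3  0  2
3  3  1  3  1  3
1  3  2  2  1  1
t=2: 1  3  0  1  1  1
0  2  2  3  0  3
3  3  1  3  1  3
1  3  2  2  1  1
t=3: 1  3  0  1  1  2
0  2  2  3  1  1
3  3  1  3  2  0
1  3  2  2  1  2
t=4: 1  3  0  1  1  2
0  2  2  3  1  2
3  3  1  3  2  0
1  3  2  2  1  2
t=5: 1  3  0  1  1  2
0  2  2  3  1  3
3  3  1  3  2  0
1  3  2  2  1  2
t=6: 1  3  0  1  1  3
0  2  2  3  2  0
3  3  1  3  2  1
1  3  2  2  1  2
t=7: 1  3  0  1  1  3
0  2  2  3  2  1
3  3  1  3  2  1
1  3  2  2  1  2
t=8: 1  3  0  1  1  3
0  2  2  3  2  2
3  3  1  3  2  1
1  3  2  2  1  2
t=9: 1  3  0  1  1  3
0  2  2  3  2  3
3  3  1  3  2  1
1  3  2  2  1  2
t=10: 1  3  0  1  2  0
0  2  2  3  3  1
3  3  1  3  2  2
1  3  2  2  1  2
t=11: 1  3  0  1  2  0
0  2  2  3  3  2
3  3  1  3  2  2
1  3  2  2  1  2
t=12: 1  3  0  1  2  0
0  2  2  3  3  3
3  3  1  3  2  2
1  3  2  2  1  2
t=13: 1  3  0  2  3  1
0  2  3  1  2  2
3  3  2  1  1  0
1  3  2  3  2  3
t=14: 1  3  0  2  3  1
0  2  3  1  2  3
3  3  2  1  1  0
1  3  2  3  2  3
t=15: 1  3  0  2  3  2
0  2  3  1  3  0
3  3  2  1  1  1
1  3  2  3  2  3
t=16: 1  3  0  2  3  2
0  2  3  1  3  1
3  3  2  1  1  1
1  3  2  3  2  3
t=17: 1  3  0  2  3  2
0  2  3  1  3  2
3  3  2  1  1  1
1  3  2  3  2  3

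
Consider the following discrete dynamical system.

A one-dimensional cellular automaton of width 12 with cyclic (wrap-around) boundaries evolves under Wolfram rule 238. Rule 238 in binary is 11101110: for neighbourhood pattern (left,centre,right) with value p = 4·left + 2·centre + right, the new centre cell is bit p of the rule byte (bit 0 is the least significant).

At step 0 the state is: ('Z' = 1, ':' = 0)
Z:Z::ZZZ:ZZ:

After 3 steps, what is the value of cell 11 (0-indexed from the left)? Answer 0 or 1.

1

gen 0: Z:Z::ZZZ:ZZ:
gen 1: ZZZ:ZZZZZZZZ
gen 2: ZZZZZZZZZZZZ
gen 3: ZZZZZZZZZZZZ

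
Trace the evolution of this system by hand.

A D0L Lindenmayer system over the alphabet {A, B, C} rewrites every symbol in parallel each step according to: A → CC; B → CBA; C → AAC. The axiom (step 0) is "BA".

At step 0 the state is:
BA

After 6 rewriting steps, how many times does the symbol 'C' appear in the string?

330

k=0  BA
k=1  CBACC
k=2  AACCBACCAACAAC
k=3  CCCCAACAACCBACCAACAACCCCCAACCCCCAAC
k=4  AACAACAACAACCCCCAACCCCCAACAACCBACCAACAACCCCCAACCCCCAACAACAACAACAACCCCCAACAACAACAACAACCCCCAAC
k=5  CCCCAACCCCCAACCCCCAACCCCCAACAACAACAACAACCCCCAACAACAACAACAA…CAACCCCCAACCCCCAACCCCCAACCCCCAACCCCCAACAACAACAACAACCCCCAAC  (len 233)
k=6  AACAACAACAACCCCCAACAACAACAACAACCCCCAACAACAACAACAACCCCCAACA…CAACCCCCAACCCCCAACCCCCAACCCCCAACCCCCAACAACAACAACAACCCCCAAC  (len 602)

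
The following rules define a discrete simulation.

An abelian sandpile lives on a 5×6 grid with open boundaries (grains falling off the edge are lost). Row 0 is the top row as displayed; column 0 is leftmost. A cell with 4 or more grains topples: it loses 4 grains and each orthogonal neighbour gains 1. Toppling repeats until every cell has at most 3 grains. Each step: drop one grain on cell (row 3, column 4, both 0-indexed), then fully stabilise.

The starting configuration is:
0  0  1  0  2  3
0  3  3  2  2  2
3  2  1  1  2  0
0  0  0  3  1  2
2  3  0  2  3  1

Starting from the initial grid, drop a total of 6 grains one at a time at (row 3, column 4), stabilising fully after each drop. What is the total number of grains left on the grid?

[0] 0  0  1  0  2  3
0  3  3  2  2  2
3  2  1  1  2  0
0  0  0  3  1  2
2  3  0  2  3  1
[1] 0  0  1  0  2  3
0  3  3  2  2  2
3  2  1  1  2  0
0  0  0  3  2  2
2  3  0  2  3  1
[2] 0  0  1  0  2  3
0  3  3  2  2  2
3  2  1  1  2  0
0  0  0  3  3  2
2  3  0  2  3  1
[3] 0  0  1  0  2  3
0  3  3  2  2  2
3  2  1  2  3  0
0  0  1  1  2  3
2  3  1  0  1  2
[4] 0  0  1  0  2  3
0  3  3  2  2  2
3  2  1  2  3  0
0  0  1  1  3  3
2  3  1  0  1  2
[5] 0  0  1  0  2  3
0  3  3  2  3  2
3  2  1  3  0  2
0  0  1  2  2  0
2  3  1  0  2  3
[6] 0  0  1  0  2  3
0  3  3  2  3  2
3  2  1  3  0  2
0  0  1  2  3  0
2  3  1  0  2  3

47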